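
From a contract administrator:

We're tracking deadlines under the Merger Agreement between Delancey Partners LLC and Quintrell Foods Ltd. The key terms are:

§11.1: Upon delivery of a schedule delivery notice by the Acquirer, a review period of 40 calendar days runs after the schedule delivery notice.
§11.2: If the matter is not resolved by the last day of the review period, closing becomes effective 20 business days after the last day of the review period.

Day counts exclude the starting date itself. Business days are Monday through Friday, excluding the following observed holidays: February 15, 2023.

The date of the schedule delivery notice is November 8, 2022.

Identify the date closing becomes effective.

January 13, 2023

The last day of the review period: November 8, 2022 + 40 days = December 18, 2022.
The date closing becomes effective: 20 business days after Sunday, December 18, 2022, skipping weekends — Dec 19, Dec 20, Dec 21, Dec 22, …, Jan 11, Jan 12, Jan 13 — lands on Friday, January 13, 2023.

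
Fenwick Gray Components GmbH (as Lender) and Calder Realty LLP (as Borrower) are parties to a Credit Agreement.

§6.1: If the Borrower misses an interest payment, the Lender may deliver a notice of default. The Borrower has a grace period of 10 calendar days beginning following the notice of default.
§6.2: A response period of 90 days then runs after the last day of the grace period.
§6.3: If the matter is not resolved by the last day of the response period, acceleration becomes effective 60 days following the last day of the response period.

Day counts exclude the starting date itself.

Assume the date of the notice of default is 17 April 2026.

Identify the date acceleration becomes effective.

24 September 2026

The last day of the grace period: 17 April 2026 + 10 days = 27 April 2026.
The last day of the response period: 90 calendar days after 27 April 2026 is 26 July 2026.
The date acceleration becomes effective: 60 calendar days after 26 July 2026 is 24 September 2026.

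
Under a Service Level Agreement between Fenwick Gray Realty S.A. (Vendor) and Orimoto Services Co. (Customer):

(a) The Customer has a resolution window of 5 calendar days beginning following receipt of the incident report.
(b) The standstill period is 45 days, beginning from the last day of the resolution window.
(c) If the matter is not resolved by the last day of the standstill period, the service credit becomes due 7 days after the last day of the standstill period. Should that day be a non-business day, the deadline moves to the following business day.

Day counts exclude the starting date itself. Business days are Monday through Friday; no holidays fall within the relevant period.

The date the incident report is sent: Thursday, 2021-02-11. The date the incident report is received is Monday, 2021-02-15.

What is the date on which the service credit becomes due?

2021-04-13

The last day of the resolution window: 2021-02-15 + 5 days = 2021-02-20.
Adding 45 calendar days to 2021-02-20 gives 2021-04-06, which is the last day of the standstill period.
Adding 7 calendar days to 2021-04-06 gives 2021-04-13, which is the date on which the service credit becomes due. 2021-04-13 is a Tuesday, so no roll-forward applies.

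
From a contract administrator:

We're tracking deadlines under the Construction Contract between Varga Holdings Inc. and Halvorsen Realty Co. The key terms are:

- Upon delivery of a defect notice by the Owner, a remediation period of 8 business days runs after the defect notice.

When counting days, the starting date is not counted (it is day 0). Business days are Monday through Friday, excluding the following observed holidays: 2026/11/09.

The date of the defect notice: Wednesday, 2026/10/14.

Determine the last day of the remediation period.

2026/10/26

The last day of the remediation period: counting 8 business days from Wednesday, 2026/10/14 (Oct 15, Oct 16, Oct 19, Oct 20, Oct 21, Oct 22, Oct 23, Oct 26, skipping weekends) reaches Monday, 2026/10/26.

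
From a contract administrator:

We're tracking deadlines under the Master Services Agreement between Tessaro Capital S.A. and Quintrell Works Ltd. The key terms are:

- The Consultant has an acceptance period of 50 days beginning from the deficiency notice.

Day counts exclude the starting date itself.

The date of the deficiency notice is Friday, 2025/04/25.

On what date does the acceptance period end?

The last day of the acceptance period: 2025/04/25 + 50 days = 2025/06/14.

2025/06/14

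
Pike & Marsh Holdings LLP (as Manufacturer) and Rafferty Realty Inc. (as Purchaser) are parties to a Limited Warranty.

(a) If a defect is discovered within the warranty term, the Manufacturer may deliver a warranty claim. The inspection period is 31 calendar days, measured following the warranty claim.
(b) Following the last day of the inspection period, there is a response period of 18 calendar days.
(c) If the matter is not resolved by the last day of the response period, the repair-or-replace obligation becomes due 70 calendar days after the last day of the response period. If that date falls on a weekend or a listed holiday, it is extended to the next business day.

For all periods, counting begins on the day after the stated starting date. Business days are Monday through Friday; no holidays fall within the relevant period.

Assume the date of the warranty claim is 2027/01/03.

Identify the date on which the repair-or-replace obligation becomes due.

2027/05/03

The last day of the inspection period: 31 calendar days after 2027/01/03 is 2027/02/03.
The last day of the response period: 18 calendar days after 2027/02/03 is 2027/02/21.
The date on which the repair-or-replace obligation becomes due: 70 calendar days after 2027/02/21 is 2027/05/02. That falls on a Sunday, so it rolls to the next business day, Monday, 2027/05/03.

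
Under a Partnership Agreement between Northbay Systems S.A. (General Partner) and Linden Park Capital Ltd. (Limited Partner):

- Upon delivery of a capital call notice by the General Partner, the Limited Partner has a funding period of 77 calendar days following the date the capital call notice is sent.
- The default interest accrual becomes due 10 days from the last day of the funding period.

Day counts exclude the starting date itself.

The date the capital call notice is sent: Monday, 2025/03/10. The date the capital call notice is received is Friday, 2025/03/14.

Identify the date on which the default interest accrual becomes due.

2025/06/05

The last day of the funding period: 77 calendar days after 2025/03/10 is 2025/05/26.
Adding 10 calendar days to 2025/05/26 gives 2025/06/05, which is the date on which the default interest accrual becomes due.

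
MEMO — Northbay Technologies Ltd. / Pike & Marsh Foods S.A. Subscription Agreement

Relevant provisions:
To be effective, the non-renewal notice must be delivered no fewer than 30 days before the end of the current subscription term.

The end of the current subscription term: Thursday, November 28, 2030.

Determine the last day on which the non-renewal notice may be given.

October 29, 2030

November 28, 2030 minus 30 days is October 29, 2030.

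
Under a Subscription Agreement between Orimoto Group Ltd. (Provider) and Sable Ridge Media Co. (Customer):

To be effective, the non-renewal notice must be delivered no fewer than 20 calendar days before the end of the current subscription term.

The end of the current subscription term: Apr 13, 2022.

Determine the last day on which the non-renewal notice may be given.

Counting back 20 calendar days from Apr 13, 2022 gives Mar 24, 2022.

Mar 24, 2022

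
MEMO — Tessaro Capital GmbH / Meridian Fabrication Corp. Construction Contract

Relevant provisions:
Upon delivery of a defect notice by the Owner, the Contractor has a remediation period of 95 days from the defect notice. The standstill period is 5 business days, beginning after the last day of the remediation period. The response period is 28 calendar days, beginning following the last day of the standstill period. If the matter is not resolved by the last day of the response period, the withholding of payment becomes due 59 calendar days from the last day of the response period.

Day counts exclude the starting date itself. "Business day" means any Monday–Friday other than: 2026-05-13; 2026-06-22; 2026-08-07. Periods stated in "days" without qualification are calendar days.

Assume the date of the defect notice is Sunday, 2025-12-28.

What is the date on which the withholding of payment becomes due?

The last day of the remediation period: 95 calendar days after 2025-12-28 is 2026-04-02.
The last day of the standstill period: 5 business days after Thursday, 2026-04-02, skipping weekends — Apr 3, Apr 6, Apr 7, Apr 8, Apr 9 — lands on Thursday, 2026-04-09.
Adding 28 calendar days to 2026-04-09 gives 2026-05-07, which is the last day of the response period.
The date on which the withholding of payment becomes due: 59 calendar days after 2026-05-07 is 2026-07-05.

2026-07-05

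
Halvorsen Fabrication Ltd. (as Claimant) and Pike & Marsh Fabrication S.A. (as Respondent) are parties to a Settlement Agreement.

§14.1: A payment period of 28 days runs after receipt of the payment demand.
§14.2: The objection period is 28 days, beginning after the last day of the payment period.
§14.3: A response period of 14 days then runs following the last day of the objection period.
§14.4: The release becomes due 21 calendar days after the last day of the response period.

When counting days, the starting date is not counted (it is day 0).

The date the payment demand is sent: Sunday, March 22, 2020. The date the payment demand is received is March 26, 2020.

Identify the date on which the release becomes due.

The last day of the payment period: 28 calendar days after March 26, 2020 is April 23, 2020.
Adding 28 calendar days to April 23, 2020 gives May 21, 2020, which is the last day of the objection period.
The last day of the response period: May 21, 2020 + 14 days = June 4, 2020.
The date on which the release becomes due: June 4, 2020 + 21 days = June 25, 2020.

June 25, 2020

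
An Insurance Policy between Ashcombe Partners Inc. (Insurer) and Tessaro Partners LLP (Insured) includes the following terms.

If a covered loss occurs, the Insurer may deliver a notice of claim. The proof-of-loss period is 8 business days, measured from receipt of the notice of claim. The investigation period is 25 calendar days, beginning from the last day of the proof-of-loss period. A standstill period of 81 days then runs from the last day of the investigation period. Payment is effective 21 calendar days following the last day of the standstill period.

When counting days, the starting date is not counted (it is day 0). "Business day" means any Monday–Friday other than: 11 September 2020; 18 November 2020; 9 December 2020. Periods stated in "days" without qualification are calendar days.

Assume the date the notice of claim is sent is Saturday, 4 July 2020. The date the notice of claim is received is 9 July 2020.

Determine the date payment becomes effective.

From Thursday, 9 July 2020, 8 business days (Jul 10, Jul 13, Jul 14, Jul 15, Jul 16, Jul 17, Jul 20, Jul 21, skipping weekends) brings us to Tuesday, 21 July 2020, which is the last day of the proof-of-loss period.
The last day of the investigation period: 21 July 2020 + 25 days = 15 August 2020.
Adding 81 calendar days to 15 August 2020 gives 4 November 2020, which is the last day of the standstill period.
The date payment becomes effective: 21 calendar days after 4 November 2020 is 25 November 2020.

25 November 2020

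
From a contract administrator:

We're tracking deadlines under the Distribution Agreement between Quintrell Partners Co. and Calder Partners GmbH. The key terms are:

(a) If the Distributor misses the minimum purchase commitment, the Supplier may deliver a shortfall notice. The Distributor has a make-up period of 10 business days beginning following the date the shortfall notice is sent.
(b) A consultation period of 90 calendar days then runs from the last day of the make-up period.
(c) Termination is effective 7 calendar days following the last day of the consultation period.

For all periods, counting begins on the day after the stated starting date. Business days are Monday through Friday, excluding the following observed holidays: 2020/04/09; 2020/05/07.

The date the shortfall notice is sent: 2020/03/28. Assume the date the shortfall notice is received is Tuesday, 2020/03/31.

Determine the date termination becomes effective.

The last day of the make-up period: counting 10 business days from Saturday, 2020/03/28 (Mar 30, Mar 31, Apr 1, Apr 2, Apr 3, Apr 6, Apr 7, Apr 8, Apr 10, Apr 13, skipping weekends and the listed holiday on Apr 9) reaches Monday, 2020/04/13.
The last day of the consultation period: 2020/04/13 + 90 days = 2020/07/12.
The date termination becomes effective: 2020/07/12 + 7 days = 2020/07/19.

2020/07/19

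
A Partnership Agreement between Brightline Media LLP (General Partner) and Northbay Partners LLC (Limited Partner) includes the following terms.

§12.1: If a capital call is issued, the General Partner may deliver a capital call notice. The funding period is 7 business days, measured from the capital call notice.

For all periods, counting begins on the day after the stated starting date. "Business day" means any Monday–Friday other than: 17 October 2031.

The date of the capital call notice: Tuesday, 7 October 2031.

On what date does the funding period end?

The last day of the funding period: counting 7 business days from Tuesday, 7 October 2031 (Oct 8, Oct 9, Oct 10, Oct 13, Oct 14, Oct 15, Oct 16, skipping weekends) reaches Thursday, 16 October 2031.

16 October 2031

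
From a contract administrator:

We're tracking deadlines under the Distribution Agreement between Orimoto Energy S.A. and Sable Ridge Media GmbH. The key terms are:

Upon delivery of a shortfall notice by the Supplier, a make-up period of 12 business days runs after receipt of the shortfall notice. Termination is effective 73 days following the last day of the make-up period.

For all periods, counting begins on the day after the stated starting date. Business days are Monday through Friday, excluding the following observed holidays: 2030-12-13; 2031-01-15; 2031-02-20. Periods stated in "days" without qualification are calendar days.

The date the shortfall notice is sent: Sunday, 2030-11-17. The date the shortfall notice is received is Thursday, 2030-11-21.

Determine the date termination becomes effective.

2031-02-20

The last day of the make-up period: 12 business days after Thursday, 2030-11-21, skipping weekends — Nov 22, Nov 25, Nov 26, Nov 27, …, Dec 5, Dec 6, Dec 9 — lands on Monday, 2030-12-09.
The date termination becomes effective: 73 calendar days after 2030-12-09 is 2031-02-20.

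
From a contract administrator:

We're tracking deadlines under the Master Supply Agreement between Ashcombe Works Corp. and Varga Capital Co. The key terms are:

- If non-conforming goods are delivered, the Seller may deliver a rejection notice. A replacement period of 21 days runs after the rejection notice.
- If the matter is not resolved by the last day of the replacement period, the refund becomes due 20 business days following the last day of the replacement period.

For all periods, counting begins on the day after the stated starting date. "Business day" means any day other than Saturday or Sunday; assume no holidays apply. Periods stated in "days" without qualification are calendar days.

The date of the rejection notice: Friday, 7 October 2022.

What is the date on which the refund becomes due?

25 November 2022

The last day of the replacement period: 7 October 2022 + 21 days = 28 October 2022.
From Friday, 28 October 2022, 20 business days (Oct 31, Nov 1, Nov 2, Nov 3, …, Nov 23, Nov 24, Nov 25, skipping weekends) brings us to Friday, 25 November 2022, which is the date on which the refund becomes due.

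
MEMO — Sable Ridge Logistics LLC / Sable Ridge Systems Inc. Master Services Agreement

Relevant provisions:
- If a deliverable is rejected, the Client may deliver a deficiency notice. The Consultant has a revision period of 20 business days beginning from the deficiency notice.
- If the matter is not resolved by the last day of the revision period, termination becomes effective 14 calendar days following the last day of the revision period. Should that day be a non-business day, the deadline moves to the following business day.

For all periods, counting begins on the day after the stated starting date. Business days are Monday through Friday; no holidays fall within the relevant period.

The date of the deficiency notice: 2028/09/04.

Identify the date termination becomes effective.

From Monday, 2028/09/04, 20 business days (Sep 5, Sep 6, Sep 7, Sep 8, …, Sep 28, Sep 29, Oct 2, skipping weekends) brings us to Monday, 2028/10/02, which is the last day of the revision period.
The date termination becomes effective: 14 calendar days after 2028/10/02 is 2028/10/16. 2028/10/16 is a Monday, so no roll-forward applies.

2028/10/16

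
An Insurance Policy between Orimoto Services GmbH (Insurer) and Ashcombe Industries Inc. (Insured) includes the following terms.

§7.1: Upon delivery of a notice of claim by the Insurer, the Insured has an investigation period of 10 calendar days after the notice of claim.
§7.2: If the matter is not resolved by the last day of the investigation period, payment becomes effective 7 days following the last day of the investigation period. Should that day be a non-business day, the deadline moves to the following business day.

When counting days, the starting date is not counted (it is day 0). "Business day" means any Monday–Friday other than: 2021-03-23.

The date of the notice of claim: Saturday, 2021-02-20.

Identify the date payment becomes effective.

2021-03-09

The last day of the investigation period: 10 calendar days after 2021-02-20 is 2021-03-02.
The date payment becomes effective: 7 calendar days after 2021-03-02 is 2021-03-09. 2021-03-09 is a Tuesday and is not a listed holiday, so no roll-forward applies.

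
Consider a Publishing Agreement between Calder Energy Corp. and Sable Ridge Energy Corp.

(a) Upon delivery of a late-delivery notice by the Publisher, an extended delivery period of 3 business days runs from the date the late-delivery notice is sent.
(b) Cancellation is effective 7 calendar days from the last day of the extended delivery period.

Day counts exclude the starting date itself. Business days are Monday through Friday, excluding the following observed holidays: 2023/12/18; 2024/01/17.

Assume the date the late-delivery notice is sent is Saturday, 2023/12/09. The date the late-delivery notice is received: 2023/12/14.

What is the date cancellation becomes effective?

2023/12/20

The last day of the extended delivery period: counting 3 business days from Saturday, 2023/12/09 (Dec 11, Dec 12, Dec 13, skipping weekends) reaches Wednesday, 2023/12/13.
Adding 7 calendar days to 2023/12/13 gives 2023/12/20, which is the date cancellation becomes effective.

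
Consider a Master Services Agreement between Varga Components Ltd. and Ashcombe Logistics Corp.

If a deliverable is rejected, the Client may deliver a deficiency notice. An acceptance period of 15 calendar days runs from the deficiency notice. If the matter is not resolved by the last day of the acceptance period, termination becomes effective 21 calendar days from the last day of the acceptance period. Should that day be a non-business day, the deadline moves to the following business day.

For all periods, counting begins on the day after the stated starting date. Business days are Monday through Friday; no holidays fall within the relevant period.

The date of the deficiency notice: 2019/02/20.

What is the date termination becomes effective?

2019/03/28

The last day of the acceptance period: 2019/02/20 + 15 days = 2019/03/07.
Adding 21 calendar days to 2019/03/07 gives 2019/03/28, which is the date termination becomes effective. 2019/03/28 is a Thursday, so no roll-forward applies.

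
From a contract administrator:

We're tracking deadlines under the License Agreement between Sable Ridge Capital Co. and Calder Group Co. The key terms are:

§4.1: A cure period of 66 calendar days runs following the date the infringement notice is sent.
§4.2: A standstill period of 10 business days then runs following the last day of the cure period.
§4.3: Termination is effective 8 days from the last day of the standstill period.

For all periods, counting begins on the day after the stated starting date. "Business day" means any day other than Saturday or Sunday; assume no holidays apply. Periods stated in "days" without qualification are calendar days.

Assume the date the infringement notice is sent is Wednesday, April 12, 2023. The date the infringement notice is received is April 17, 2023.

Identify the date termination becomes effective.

July 8, 2023

Adding 66 calendar days to April 12, 2023 gives June 17, 2023, which is the last day of the cure period.
From Saturday, June 17, 2023, 10 business days (Jun 19, Jun 20, Jun 21, Jun 22, Jun 23, Jun 26, Jun 27, Jun 28, Jun 29, Jun 30, skipping weekends) brings us to Friday, June 30, 2023, which is the last day of the standstill period.
Adding 8 calendar days to June 30, 2023 gives July 8, 2023, which is the date termination becomes effective.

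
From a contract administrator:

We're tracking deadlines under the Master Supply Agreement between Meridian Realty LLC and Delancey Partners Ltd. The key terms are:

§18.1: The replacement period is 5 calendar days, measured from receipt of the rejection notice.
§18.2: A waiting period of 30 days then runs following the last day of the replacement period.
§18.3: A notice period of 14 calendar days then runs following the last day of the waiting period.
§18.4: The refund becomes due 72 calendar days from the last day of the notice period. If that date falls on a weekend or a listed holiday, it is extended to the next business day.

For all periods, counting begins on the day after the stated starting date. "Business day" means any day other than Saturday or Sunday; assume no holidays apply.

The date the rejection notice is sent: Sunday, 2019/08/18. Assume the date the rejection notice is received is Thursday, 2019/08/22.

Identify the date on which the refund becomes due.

Adding 5 calendar days to 2019/08/22 gives 2019/08/27, which is the last day of the replacement period.
The last day of the waiting period: 2019/08/27 + 30 days = 2019/09/26.
The last day of the notice period: 2019/09/26 + 14 days = 2019/10/10.
The date on which the refund becomes due: 2019/10/10 + 72 days = 2019/12/21. That falls on a Saturday, so it rolls to the next business day, Monday, 2019/12/23.

2019/12/23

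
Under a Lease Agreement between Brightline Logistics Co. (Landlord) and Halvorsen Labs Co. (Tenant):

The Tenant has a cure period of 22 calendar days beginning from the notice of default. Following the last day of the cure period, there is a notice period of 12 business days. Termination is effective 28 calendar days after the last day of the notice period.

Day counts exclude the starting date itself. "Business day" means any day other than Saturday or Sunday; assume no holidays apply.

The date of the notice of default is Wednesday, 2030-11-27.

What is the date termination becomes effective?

2031-02-03

The last day of the cure period: 22 calendar days after 2030-11-27 is 2030-12-19.
The last day of the notice period: 12 business days after Thursday, 2030-12-19, skipping weekends — Dec 20, Dec 23, Dec 24, Dec 25, …, Jan 2, Jan 3, Jan 6 — lands on Monday, 2031-01-06.
The date termination becomes effective: 28 calendar days after 2031-01-06 is 2031-02-03.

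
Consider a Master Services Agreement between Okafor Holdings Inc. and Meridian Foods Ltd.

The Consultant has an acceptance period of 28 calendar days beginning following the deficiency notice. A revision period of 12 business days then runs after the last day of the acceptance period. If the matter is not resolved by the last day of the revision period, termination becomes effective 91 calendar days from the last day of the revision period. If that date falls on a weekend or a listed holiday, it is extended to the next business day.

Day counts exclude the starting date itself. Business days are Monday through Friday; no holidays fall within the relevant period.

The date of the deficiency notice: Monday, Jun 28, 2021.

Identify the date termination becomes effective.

The last day of the acceptance period: Jun 28, 2021 + 28 days = Jul 26, 2021.
The last day of the revision period: 12 business days after Monday, Jul 26, 2021, skipping weekends — Jul 27, Jul 28, Jul 29, Jul 30, …, Aug 9, Aug 10, Aug 11 — lands on Wednesday, Aug 11, 2021.
Adding 91 calendar days to Aug 11, 2021 gives Nov 10, 2021, which is the date termination becomes effective. Nov 10, 2021 is a Wednesday, so no roll-forward applies.

Nov 10, 2021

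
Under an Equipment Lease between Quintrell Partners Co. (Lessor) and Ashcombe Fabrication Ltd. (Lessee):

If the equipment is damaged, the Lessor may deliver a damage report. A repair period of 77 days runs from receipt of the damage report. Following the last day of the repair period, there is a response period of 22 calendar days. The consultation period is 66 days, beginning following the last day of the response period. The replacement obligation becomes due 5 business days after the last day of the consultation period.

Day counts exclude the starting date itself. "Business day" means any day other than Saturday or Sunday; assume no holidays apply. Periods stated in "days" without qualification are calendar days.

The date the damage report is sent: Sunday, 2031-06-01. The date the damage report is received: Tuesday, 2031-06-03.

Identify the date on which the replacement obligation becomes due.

2031-11-21

Adding 77 calendar days to 2031-06-03 gives 2031-08-19, which is the last day of the repair period.
Adding 22 calendar days to 2031-08-19 gives 2031-09-10, which is the last day of the response period.
Adding 66 calendar days to 2031-09-10 gives 2031-11-15, which is the last day of the consultation period.
The date on which the replacement obligation becomes due: 5 business days after Saturday, 2031-11-15, skipping weekends — Nov 17, Nov 18, Nov 19, Nov 20, Nov 21 — lands on Friday, 2031-11-21.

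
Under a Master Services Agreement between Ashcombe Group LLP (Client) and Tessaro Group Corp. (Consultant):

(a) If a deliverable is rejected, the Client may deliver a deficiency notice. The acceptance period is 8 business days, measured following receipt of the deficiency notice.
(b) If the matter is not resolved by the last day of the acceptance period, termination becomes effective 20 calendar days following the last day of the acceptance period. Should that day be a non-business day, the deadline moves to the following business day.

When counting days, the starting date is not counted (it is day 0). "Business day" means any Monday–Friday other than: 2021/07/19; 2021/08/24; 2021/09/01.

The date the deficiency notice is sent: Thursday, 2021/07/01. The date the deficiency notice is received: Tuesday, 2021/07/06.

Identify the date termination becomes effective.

2021/08/05

From Tuesday, 2021/07/06, 8 business days (Jul 7, Jul 8, Jul 9, Jul 12, Jul 13, Jul 14, Jul 15, Jul 16, skipping weekends) brings us to Friday, 2021/07/16, which is the last day of the acceptance period.
The date termination becomes effective: 20 calendar days after 2021/07/16 is 2021/08/05. 2021/08/05 is a Thursday and is not a listed holiday, so no roll-forward applies.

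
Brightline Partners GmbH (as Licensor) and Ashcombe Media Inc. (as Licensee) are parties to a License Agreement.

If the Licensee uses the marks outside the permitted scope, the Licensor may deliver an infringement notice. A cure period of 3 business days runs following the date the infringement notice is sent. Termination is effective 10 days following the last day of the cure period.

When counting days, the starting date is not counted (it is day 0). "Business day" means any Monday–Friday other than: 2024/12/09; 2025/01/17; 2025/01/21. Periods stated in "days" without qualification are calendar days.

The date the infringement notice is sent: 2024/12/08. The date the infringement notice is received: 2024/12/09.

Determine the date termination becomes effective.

2024/12/22

From Sunday, 2024/12/08, 3 business days (Dec 10, Dec 11, Dec 12, skipping weekends and the listed holiday on Dec 9) brings us to Thursday, 2024/12/12, which is the last day of the cure period.
The date termination becomes effective: 10 calendar days after 2024/12/12 is 2024/12/22.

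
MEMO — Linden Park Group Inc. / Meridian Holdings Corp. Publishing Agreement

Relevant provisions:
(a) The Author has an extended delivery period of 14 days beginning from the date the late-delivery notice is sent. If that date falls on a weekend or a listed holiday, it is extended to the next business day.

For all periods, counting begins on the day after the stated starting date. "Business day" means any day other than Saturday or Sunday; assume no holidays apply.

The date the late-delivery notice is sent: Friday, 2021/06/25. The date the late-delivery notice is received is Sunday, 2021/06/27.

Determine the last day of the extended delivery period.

The last day of the extended delivery period: 14 calendar days after 2021/06/25 is 2021/07/09. 2021/07/09 is a Friday, so no roll-forward applies.

2021/07/09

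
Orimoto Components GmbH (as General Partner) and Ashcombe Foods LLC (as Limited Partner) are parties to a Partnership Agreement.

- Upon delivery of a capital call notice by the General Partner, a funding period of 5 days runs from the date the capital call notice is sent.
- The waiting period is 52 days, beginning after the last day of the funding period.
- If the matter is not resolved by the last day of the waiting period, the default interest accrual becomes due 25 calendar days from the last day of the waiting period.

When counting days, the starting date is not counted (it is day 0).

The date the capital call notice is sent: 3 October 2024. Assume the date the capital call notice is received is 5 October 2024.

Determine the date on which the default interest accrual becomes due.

24 December 2024

The last day of the funding period: 5 calendar days after 3 October 2024 is 8 October 2024.
The last day of the waiting period: 8 October 2024 + 52 days = 29 November 2024.
The date on which the default interest accrual becomes due: 29 November 2024 + 25 days = 24 December 2024.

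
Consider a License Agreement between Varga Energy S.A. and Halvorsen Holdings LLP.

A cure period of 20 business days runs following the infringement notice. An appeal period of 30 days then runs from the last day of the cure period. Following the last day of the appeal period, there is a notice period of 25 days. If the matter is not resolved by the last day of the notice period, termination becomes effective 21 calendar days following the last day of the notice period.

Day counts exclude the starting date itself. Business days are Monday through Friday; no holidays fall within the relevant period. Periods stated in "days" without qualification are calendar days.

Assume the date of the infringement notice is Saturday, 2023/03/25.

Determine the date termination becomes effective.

2023/07/06

The last day of the cure period: 20 business days after Saturday, 2023/03/25, skipping weekends — Mar 27, Mar 28, Mar 29, Mar 30, …, Apr 19, Apr 20, Apr 21 — lands on Friday, 2023/04/21.
Adding 30 calendar days to 2023/04/21 gives 2023/05/21, which is the last day of the appeal period.
Adding 25 calendar days to 2023/05/21 gives 2023/06/15, which is the last day of the notice period.
Adding 21 calendar days to 2023/06/15 gives 2023/07/06, which is the date termination becomes effective.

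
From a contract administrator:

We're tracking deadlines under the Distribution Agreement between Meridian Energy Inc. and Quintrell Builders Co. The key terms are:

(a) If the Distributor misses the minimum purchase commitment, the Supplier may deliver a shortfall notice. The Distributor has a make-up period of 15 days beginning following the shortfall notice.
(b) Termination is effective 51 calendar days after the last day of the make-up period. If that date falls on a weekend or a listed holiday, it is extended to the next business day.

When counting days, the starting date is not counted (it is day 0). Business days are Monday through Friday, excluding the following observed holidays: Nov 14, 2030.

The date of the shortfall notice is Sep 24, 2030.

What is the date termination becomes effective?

The last day of the make-up period: 15 calendar days after Sep 24, 2030 is Oct 9, 2030.
The date termination becomes effective: 51 calendar days after Oct 9, 2030 is Nov 29, 2030. Nov 29, 2030 is a Friday and is not a listed holiday, so no roll-forward applies.

Nov 29, 2030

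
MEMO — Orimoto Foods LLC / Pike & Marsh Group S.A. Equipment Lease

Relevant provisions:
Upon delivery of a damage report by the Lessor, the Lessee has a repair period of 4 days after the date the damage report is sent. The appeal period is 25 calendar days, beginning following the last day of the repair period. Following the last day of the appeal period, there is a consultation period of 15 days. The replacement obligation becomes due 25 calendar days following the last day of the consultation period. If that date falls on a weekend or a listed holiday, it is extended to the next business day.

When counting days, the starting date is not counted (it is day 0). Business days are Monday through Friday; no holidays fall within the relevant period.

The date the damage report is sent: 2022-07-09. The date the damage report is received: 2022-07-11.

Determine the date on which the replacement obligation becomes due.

2022-09-16

The last day of the repair period: 4 calendar days after 2022-07-09 is 2022-07-13.
The last day of the appeal period: 25 calendar days after 2022-07-13 is 2022-08-07.
The last day of the consultation period: 15 calendar days after 2022-08-07 is 2022-08-22.
The date on which the replacement obligation becomes due: 25 calendar days after 2022-08-22 is 2022-09-16. 2022-09-16 is a Friday, so no roll-forward applies.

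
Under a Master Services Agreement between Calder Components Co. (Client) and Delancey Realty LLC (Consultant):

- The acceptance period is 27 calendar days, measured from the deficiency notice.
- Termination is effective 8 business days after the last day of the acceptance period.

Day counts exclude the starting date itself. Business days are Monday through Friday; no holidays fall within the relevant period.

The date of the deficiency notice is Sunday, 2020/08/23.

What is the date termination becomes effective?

2020/09/30

The last day of the acceptance period: 2020/08/23 + 27 days = 2020/09/19.
From Saturday, 2020/09/19, 8 business days (Sep 21, Sep 22, Sep 23, Sep 24, Sep 25, Sep 28, Sep 29, Sep 30, skipping weekends) brings us to Wednesday, 2020/09/30, which is the date termination becomes effective.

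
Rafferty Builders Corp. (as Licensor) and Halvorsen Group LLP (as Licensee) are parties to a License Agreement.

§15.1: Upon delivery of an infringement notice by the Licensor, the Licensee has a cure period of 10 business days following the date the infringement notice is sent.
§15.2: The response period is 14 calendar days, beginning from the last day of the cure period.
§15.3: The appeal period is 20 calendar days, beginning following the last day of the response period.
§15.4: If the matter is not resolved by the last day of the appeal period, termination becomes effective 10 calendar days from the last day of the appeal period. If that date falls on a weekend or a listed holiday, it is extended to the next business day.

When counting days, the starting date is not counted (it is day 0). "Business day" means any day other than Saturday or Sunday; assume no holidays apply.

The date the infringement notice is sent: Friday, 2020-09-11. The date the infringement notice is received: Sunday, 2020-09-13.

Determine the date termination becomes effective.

The last day of the cure period: 10 business days after Friday, 2020-09-11, skipping weekends — Sep 14, Sep 15, Sep 16, Sep 17, Sep 18, Sep 21, Sep 22, Sep 23, Sep 24, Sep 25 — lands on Friday, 2020-09-25.
Adding 14 calendar days to 2020-09-25 gives 2020-10-09, which is the last day of the response period.
The last day of the appeal period: 20 calendar days after 2020-10-09 is 2020-10-29.
The date termination becomes effective: 2020-10-29 + 10 days = 2020-11-08. That falls on a Sunday, so it rolls to the next business day, Monday, 2020-11-09.

2020-11-09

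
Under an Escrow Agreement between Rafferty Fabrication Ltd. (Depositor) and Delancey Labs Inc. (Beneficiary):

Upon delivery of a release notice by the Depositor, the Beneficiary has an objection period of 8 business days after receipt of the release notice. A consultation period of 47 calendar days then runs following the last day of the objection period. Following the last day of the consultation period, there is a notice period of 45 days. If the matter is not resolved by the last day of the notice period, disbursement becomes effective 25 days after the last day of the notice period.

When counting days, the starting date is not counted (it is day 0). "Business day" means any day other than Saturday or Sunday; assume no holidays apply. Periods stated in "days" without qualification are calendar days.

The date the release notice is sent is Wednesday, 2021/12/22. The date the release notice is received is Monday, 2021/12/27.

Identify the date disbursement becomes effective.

The last day of the objection period: counting 8 business days from Monday, 2021/12/27 (Dec 28, Dec 29, Dec 30, Dec 31, Jan 3, Jan 4, Jan 5, Jan 6, skipping weekends) reaches Thursday, 2022/01/06.
The last day of the consultation period: 2022/01/06 + 47 days = 2022/02/22.
The last day of the notice period: 45 calendar days after 2022/02/22 is 2022/04/08.
The date disbursement becomes effective: 2022/04/08 + 25 days = 2022/05/03.

2022/05/03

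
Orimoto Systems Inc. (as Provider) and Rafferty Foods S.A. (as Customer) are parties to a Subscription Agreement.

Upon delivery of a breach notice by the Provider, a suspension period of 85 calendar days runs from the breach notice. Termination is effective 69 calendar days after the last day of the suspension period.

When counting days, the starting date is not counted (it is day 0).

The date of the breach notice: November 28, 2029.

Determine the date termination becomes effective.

Adding 85 calendar days to November 28, 2029 gives February 21, 2030, which is the last day of the suspension period.
The date termination becomes effective: February 21, 2030 + 69 days = May 1, 2030.

May 1, 2030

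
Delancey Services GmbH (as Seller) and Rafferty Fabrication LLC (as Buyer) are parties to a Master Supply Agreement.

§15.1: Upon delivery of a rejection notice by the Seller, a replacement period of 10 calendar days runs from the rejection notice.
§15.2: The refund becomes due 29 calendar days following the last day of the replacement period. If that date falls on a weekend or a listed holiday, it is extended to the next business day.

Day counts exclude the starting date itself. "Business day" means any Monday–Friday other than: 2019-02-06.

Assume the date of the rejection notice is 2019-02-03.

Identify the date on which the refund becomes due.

2019-03-14

The last day of the replacement period: 2019-02-03 + 10 days = 2019-02-13.
The date on which the refund becomes due: 29 calendar days after 2019-02-13 is 2019-03-14. 2019-03-14 is a Thursday and is not a listed holiday, so no roll-forward applies.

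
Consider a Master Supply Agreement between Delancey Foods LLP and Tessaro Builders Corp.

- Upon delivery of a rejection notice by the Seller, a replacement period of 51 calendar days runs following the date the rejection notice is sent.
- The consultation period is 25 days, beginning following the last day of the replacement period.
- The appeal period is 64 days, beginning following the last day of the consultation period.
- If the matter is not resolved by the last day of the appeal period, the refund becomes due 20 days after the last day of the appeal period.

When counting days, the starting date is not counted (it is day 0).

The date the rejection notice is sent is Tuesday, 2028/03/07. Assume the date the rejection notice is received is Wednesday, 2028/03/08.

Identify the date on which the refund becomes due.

Adding 51 calendar days to 2028/03/07 gives 2028/04/27, which is the last day of the replacement period.
The last day of the consultation period: 2028/04/27 + 25 days = 2028/05/22.
The last day of the appeal period: 2028/05/22 + 64 days = 2028/07/25.
Adding 20 calendar days to 2028/07/25 gives 2028/08/14, which is the date on which the refund becomes due.

2028/08/14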